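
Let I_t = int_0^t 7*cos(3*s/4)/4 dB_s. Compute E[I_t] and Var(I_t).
E[I_t] = 0; Var(I_t) = 49*t/32 + 49*sin(3*t/2)/48

The Itô integral of a deterministic integrand f(s) has mean 0 because each increment f(s) * (B_{s+ds} - B_s) has mean 0. By the Itô isometry:
  Var( int_0^t f(s) dB_s ) = E[ (int_0^t f(s) dB_s)^2 ] = int_0^t f(s)^2 ds.
Here f(s) = 7*cos(3*s/4)/4, so f(s)^2 = 49*cos(3*s/4)^2/16. Integrate:
  int_0^t (49*cos(3*s/4)^2/16) ds = 49*t/32 + 49*sin(3*t/2)/48.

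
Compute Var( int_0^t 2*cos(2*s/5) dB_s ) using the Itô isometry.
Var = 2*t + 5*sin(4*t/5)/2

The Itô integral of a deterministic integrand f(s) has mean 0 because each increment f(s) * (B_{s+ds} - B_s) has mean 0. By the Itô isometry:
  Var( int_0^t f(s) dB_s ) = E[ (int_0^t f(s) dB_s)^2 ] = int_0^t f(s)^2 ds.
Here f(s) = 2*cos(2*s/5), so f(s)^2 = 4*cos(2*s/5)^2. Integrate:
  int_0^t (4*cos(2*s/5)^2) ds = 2*t + 5*sin(4*t/5)/2.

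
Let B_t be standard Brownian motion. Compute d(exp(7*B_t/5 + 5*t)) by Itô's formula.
d(exp(7*B_t/5 + 5*t)) = (299*exp(7*B_t/5 + 5*t)/50) dt + (7*exp(7*B_t/5 + 5*t)/5) dB_t

Itô's formula for f(t, x): d f(t, B_t) = (f_t + (1/2) f_xx) dt + f_x dB_t. Compute partials of f(t, x) = exp(5*t + 7*x/5):
  f_t(t,x)  = 5*exp(5*t + 7*x/5)
  f_x(t,x)  = 7*exp(5*t + 7*x/5)/5
  f_xx(t,x) = 49*exp(5*t + 7*x/5)/25
Assemble drift = f_t + (1/2) f_xx = 299*exp(5*t + 7*x/5)/50 and diffusion = f_x = 7*exp(5*t + 7*x/5)/5. Substituting x = B_t:
  d(exp(7*B_t/5 + 5*t)) = (299*exp(7*B_t/5 + 5*t)/50) dt + (7*exp(7*B_t/5 + 5*t)/5) dB_t.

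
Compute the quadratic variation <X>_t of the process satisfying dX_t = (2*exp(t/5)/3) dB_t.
<X>_t = 10*exp(2*t/5)/9 - 10/9

For an Itô process dX_t = a(t) dt + b(t) dB_t, the quadratic variation is <X>_t = int_0^t b(s)^2 ds (the drift term does not contribute). Here b(s) = 2*exp(s/5)/3, so
  b(s)^2 = 4*exp(2*s/5)/9.
Integrating from 0 to t:
  <X>_t = int_0^t (4*exp(2*s/5)/9) ds = 10*exp(2*t/5)/9 - 10/9.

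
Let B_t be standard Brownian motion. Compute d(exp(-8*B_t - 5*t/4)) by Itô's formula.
d(exp(-8*B_t - 5*t/4)) = (123*exp(-8*B_t - 5*t/4)/4) dt + (-8*exp(-8*B_t - 5*t/4)) dB_t

Itô's formula for f(t, x): d f(t, B_t) = (f_t + (1/2) f_xx) dt + f_x dB_t. Compute partials of f(t, x) = exp(-5*t/4 - 8*x):
  f_t(t,x)  = -5*exp(-5*t/4 - 8*x)/4
  f_x(t,x)  = -8*exp(-5*t/4 - 8*x)
  f_xx(t,x) = 64*exp(-5*t/4 - 8*x)
Assemble drift = f_t + (1/2) f_xx = 123*exp(-5*t/4 - 8*x)/4 and diffusion = f_x = -8*exp(-5*t/4 - 8*x). Substituting x = B_t:
  d(exp(-8*B_t - 5*t/4)) = (123*exp(-8*B_t - 5*t/4)/4) dt + (-8*exp(-8*B_t - 5*t/4)) dB_t.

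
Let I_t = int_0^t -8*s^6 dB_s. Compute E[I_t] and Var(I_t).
E[I_t] = 0; Var(I_t) = 64*t^13/13

The Itô integral of a deterministic integrand f(s) has mean 0 because each increment f(s) * (B_{s+ds} - B_s) has mean 0. By the Itô isometry:
  Var( int_0^t f(s) dB_s ) = E[ (int_0^t f(s) dB_s)^2 ] = int_0^t f(s)^2 ds.
Here f(s) = -8*s^6, so f(s)^2 = 64*s^12. Integrate:
  int_0^t (64*s^12) ds = 64*t^13/13.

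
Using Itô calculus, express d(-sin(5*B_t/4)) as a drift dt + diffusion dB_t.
d(-sin(5*B_t/4)) = (25*sin(5*B_t/4)/32) dt + (-5*cos(5*B_t/4)/4) dB_t

Itô's formula for f(B_t) gives d f(B_t) = f'(B_t) dB_t + (1/2) f''(B_t) dt. Compute derivatives of f(x) = -sin(5*x/4):
  f'(x)  = -5*cos(5*x/4)/4
  f''(x) = 25*sin(5*x/4)/16
Substitute x = B_t and multiply the f'' term by 1/2:
  drift     = (1/2) * (25*sin(5*x/4)/16) evaluated at B_t = 25*sin(5*B_t/4)/32
  diffusion = (-5*cos(5*x/4)/4) evaluated at B_t = -5*cos(5*B_t/4)/4
Therefore d(-sin(5*B_t/4)) = (25*sin(5*B_t/4)/32) dt + (-5*cos(5*B_t/4)/4) dB_t.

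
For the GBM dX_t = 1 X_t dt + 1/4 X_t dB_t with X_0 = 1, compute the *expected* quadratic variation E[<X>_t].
E[<X>_t] = exp(33*t/16)/33 - 1/33

<X>_t = int_0^t ((1/4) * X_s)^2 ds. Taking expectation inside the integral: E[<X>_t] = (1/4)^2 * int_0^t E[X_s^2] ds. For GBM, E[X_s^2] = x_0^2 * exp((2 mu + sigma^2) s). Integrating:
  E[<X>_t] = (1/4)^2 * 1^2 * (exp((2*1 + (1/4)^2) t) - 1) / (2*1 + (1/4)^2)
           = (1/4)^2 * 1^2 * (exp((33/16) t) - 1) / (33/16) = exp(33*t/16)/33 - 1/33.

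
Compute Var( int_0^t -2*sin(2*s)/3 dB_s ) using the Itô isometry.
Var = 2*t/9 - sin(4*t)/18

The Itô integral of a deterministic integrand f(s) has mean 0 because each increment f(s) * (B_{s+ds} - B_s) has mean 0. By the Itô isometry:
  Var( int_0^t f(s) dB_s ) = E[ (int_0^t f(s) dB_s)^2 ] = int_0^t f(s)^2 ds.
Here f(s) = -2*sin(2*s)/3, so f(s)^2 = 4*sin(2*s)^2/9. Integrate:
  int_0^t (4*sin(2*s)^2/9) ds = 2*t/9 - sin(4*t)/18.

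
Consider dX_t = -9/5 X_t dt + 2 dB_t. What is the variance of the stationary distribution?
lim Var(X_t) = 10/9

The OU SDE dX = -theta X dt + sigma dB admits the integrating factor exp(theta t): d(exp(theta t) X_t) = sigma exp(theta t) dB_t. Integrating from 0 to t gives X_t = x_0 * exp(-theta t) + sigma * int_0^t exp(-theta (t-s)) dB_s for any initial x_0. The Itô integral has variance (by the Itô isometry) sigma^2 * int_0^t exp(-2 theta (t - s)) ds = sigma^2 * (1 - exp(-2 theta t)) / (2 theta), independent of x_0.
With theta = 9/5, sigma = 2:
  Var(X_t) = (2)^2 * (1 - exp(-2*9/5 t)) / (2 * 9/5) = 10/9 - 10*exp(-18*t/5)/9.
As t -> infinity, exp(-2*9/5 t) -> 0, so the stationary variance is sigma^2 / (2 theta) = 10/9.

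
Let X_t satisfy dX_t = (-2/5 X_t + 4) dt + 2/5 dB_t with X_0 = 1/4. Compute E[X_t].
E[X_t] = 10 - 39*exp(-2*t/5)/4

Taking expectations and using E[dB_t] = 0, the mean m(t) = E[X_t] satisfies the ODE m'(t) = a m(t) + b with m(0) = x_0. With a = -2/5, b = 4, x_0 = 1/4, the solution is
  m(t) = x_0 * exp(a t) + (b/a) * (exp(a t) - 1)
       = (1/4) * exp((-2/5) t) + (4/(-2/5)) * (exp((-2/5) t) - 1)
       = 10 - 39*exp(-2*t/5)/4.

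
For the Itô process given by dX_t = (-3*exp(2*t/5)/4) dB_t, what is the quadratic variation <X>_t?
<X>_t = 45*exp(4*t/5)/64 - 45/64

For an Itô process dX_t = a(t) dt + b(t) dB_t, the quadratic variation is <X>_t = int_0^t b(s)^2 ds (the drift term does not contribute). Here b(s) = -3*exp(2*s/5)/4, so
  b(s)^2 = 9*exp(4*s/5)/16.
Integrating from 0 to t:
  <X>_t = int_0^t (9*exp(4*s/5)/16) ds = 45*exp(4*t/5)/64 - 45/64.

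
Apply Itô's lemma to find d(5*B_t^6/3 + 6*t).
d(5*B_t^6/3 + 6*t) = (25*B_t^4 + 6) dt + (10*B_t^5) dB_t

Itô's formula for f(t, x): d f(t, B_t) = (f_t + (1/2) f_xx) dt + f_x dB_t. Compute partials of f(t, x) = 6*t + 5*x^6/3:
  f_t(t,x)  = 6
  f_x(t,x)  = 10*x^5
  f_xx(t,x) = 50*x^4
Assemble drift = f_t + (1/2) f_xx = 25*x^4 + 6 and diffusion = f_x = 10*x^5. Substituting x = B_t:
  d(5*B_t^6/3 + 6*t) = (25*B_t^4 + 6) dt + (10*B_t^5) dB_t.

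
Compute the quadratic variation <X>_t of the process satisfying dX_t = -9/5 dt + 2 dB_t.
<X>_t = 4*t

For an Itô process dX_t = a(t) dt + b(t) dB_t, the quadratic variation is <X>_t = int_0^t b(s)^2 ds (the drift term does not contribute). Here b(s) = 2, so
  b(s)^2 = 4.
Integrating from 0 to t:
  <X>_t = int_0^t (4) ds = 4*t.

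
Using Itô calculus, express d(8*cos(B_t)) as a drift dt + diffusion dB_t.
d(8*cos(B_t)) = (-4*cos(B_t)) dt + (-8*sin(B_t)) dB_t

Itô's formula for f(B_t) gives d f(B_t) = f'(B_t) dB_t + (1/2) f''(B_t) dt. Compute derivatives of f(x) = 8*cos(x):
  f'(x)  = -8*sin(x)
  f''(x) = -8*cos(x)
Substitute x = B_t and multiply the f'' term by 1/2:
  drift     = (1/2) * (-8*cos(x)) evaluated at B_t = -4*cos(B_t)
  diffusion = (-8*sin(x)) evaluated at B_t = -8*sin(B_t)
Therefore d(8*cos(B_t)) = (-4*cos(B_t)) dt + (-8*sin(B_t)) dB_t.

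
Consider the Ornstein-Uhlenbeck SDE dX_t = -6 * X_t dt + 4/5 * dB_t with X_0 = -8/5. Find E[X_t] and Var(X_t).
E[X_t] = -8*exp(-6*t)/5; Var(X_t) = 4/75 - 4*exp(-12*t)/75

The OU SDE dX = -theta X dt + sigma dB admits the integrating factor exp(theta t): d(exp(theta t) X_t) = sigma exp(theta t) dB_t. Integrating from 0 to t:
  X_t = x_0 * exp(-theta t) + sigma * int_0^t exp(-theta (t-s)) dB_s.
The Itô integral has mean 0 and (by the Itô isometry) variance sigma^2 * int_0^t exp(-2 theta (t - s)) ds = sigma^2 * (1 - exp(-2 theta t)) / (2 theta).
With theta = 6, sigma = 4/5, x_0 = -8/5:
  E[X_t] = -8/5 * exp(-6 t) = -8*exp(-6*t)/5
  Var(X_t) = (4/5)^2 * (1 - exp(-2*6 t)) / (2 * 6) = 4/75 - 4*exp(-12*t)/75.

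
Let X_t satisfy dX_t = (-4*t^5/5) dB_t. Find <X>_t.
<X>_t = 16*t^11/275

For an Itô process dX_t = a(t) dt + b(t) dB_t, the quadratic variation is <X>_t = int_0^t b(s)^2 ds (the drift term does not contribute). Here b(s) = -4*s^5/5, so
  b(s)^2 = 16*s^10/25.
Integrating from 0 to t:
  <X>_t = int_0^t (16*s^10/25) ds = 16*t^11/275.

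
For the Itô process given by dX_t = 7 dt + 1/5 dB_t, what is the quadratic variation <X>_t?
<X>_t = t/25

For an Itô process dX_t = a(t) dt + b(t) dB_t, the quadratic variation is <X>_t = int_0^t b(s)^2 ds (the drift term does not contribute). Here b(s) = 1/5, so
  b(s)^2 = 1/25.
Integrating from 0 to t:
  <X>_t = int_0^t (1/25) ds = t/25.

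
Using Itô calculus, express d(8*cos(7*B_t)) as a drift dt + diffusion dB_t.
d(8*cos(7*B_t)) = (-196*cos(7*B_t)) dt + (-56*sin(7*B_t)) dB_t

Itô's formula for f(B_t) gives d f(B_t) = f'(B_t) dB_t + (1/2) f''(B_t) dt. Compute derivatives of f(x) = 8*cos(7*x):
  f'(x)  = -56*sin(7*x)
  f''(x) = -392*cos(7*x)
Substitute x = B_t and multiply the f'' term by 1/2:
  drift     = (1/2) * (-392*cos(7*x)) evaluated at B_t = -196*cos(7*B_t)
  diffusion = (-56*sin(7*x)) evaluated at B_t = -56*sin(7*B_t)
Therefore d(8*cos(7*B_t)) = (-196*cos(7*B_t)) dt + (-56*sin(7*B_t)) dB_t.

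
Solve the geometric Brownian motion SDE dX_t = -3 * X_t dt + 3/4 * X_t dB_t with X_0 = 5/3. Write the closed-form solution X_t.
X_t = 5/3 * exp((-105/32) * t + (3/4) * B_t)

For GBM dX = mu X dt + sigma X dB with X_0 = x_0, apply Itô to Y = log X: dY = (mu - sigma^2/2) dt + sigma dB, so Y_t = log(x_0) + (mu - sigma^2/2) t + sigma B_t and hence X_t = x_0 * exp((mu - sigma^2/2) t + sigma B_t).
With mu = -3, sigma = 3/4, x_0 = 5/3, this gives:
  X_t = 5/3 * exp((-105/32) * t + (3/4) * B_t).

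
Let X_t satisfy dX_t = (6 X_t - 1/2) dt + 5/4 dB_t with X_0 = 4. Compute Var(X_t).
Var(X_t) = 25*exp(12*t)/192 - 25/192

The variance V(t) = Var(X_t) satisfies V'(t) = 2 a V(t) + c^2 with V(0) = 0 (drift coefficient is linear in X, diffusion is constant). With a = 6, c = 5/4, the solution is
  V(t) = (c^2 / (2 a)) * (exp(2 a t) - 1)
       = ((5/4)^2 / (2*6)) * (exp(12 t) - 1)
       = 25*exp(12*t)/192 - 25/192.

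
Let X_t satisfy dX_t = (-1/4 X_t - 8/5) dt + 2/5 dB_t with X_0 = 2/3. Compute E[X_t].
E[X_t] = -32/5 + 106*exp(-t/4)/15

Taking expectations and using E[dB_t] = 0, the mean m(t) = E[X_t] satisfies the ODE m'(t) = a m(t) + b with m(0) = x_0. With a = -1/4, b = -8/5, x_0 = 2/3, the solution is
  m(t) = x_0 * exp(a t) + (b/a) * (exp(a t) - 1)
       = (2/3) * exp((-1/4) t) + ((-8/5)/(-1/4)) * (exp((-1/4) t) - 1)
       = -32/5 + 106*exp(-t/4)/15.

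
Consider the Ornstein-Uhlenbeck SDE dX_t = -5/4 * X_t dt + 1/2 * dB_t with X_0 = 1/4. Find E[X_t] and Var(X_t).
E[X_t] = exp(-5*t/4)/4; Var(X_t) = 1/10 - exp(-5*t/2)/10

The OU SDE dX = -theta X dt + sigma dB admits the integrating factor exp(theta t): d(exp(theta t) X_t) = sigma exp(theta t) dB_t. Integrating from 0 to t:
  X_t = x_0 * exp(-theta t) + sigma * int_0^t exp(-theta (t-s)) dB_s.
The Itô integral has mean 0 and (by the Itô isometry) variance sigma^2 * int_0^t exp(-2 theta (t - s)) ds = sigma^2 * (1 - exp(-2 theta t)) / (2 theta).
With theta = 5/4, sigma = 1/2, x_0 = 1/4:
  E[X_t] = 1/4 * exp(-5/4 t) = exp(-5*t/4)/4
  Var(X_t) = (1/2)^2 * (1 - exp(-2*5/4 t)) / (2 * 5/4) = 1/10 - exp(-5*t/2)/10.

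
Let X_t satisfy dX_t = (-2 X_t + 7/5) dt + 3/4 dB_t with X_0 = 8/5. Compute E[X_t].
E[X_t] = 7/10 + 9*exp(-2*t)/10

Taking expectations and using E[dB_t] = 0, the mean m(t) = E[X_t] satisfies the ODE m'(t) = a m(t) + b with m(0) = x_0. With a = -2, b = 7/5, x_0 = 8/5, the solution is
  m(t) = x_0 * exp(a t) + (b/a) * (exp(a t) - 1)
       = (8/5) * exp((-2) t) + ((7/5)/(-2)) * (exp((-2) t) - 1)
       = 7/10 + 9*exp(-2*t)/10.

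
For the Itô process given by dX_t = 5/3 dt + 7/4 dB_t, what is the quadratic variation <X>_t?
<X>_t = 49*t/16

For an Itô process dX_t = a(t) dt + b(t) dB_t, the quadratic variation is <X>_t = int_0^t b(s)^2 ds (the drift term does not contribute). Here b(s) = 7/4, so
  b(s)^2 = 49/16.
Integrating from 0 to t:
  <X>_t = int_0^t (49/16) ds = 49*t/16.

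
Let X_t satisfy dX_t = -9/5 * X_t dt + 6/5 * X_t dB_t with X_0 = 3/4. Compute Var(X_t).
Var(X_t) = (9*exp(36*t/25) - 9)*exp(-18*t/5)/16

For GBM dX = mu X dt + sigma X dB with X_0 = x_0, apply Itô to Y = log X: dY = (mu - sigma^2/2) dt + sigma dB, so Y_t = log(x_0) + (mu - sigma^2/2) t + sigma B_t and hence X_t = x_0 * exp((mu - sigma^2/2) t + sigma B_t).
With mu = -9/5, sigma = 6/5, x_0 = 3/4, this gives:
  X_t = 3/4 * exp((-63/25) * t + (6/5) * B_t).
Since sigma*B_t ~ Normal(0, sigma^2 t), E[exp(sigma*B_t)] = exp(sigma^2 t / 2); so E[X_t] = x_0 * exp((mu - sigma^2/2) t) * exp(sigma^2 t / 2) = x_0 * exp(mu t) = 3*exp(-9*t/5)/4.
Var(X_t) = E[X_t^2] - (E[X_t])^2 = x_0^2 * exp(2 mu t) * (exp(sigma^2 t) - 1) = (9*exp(36*t/25) - 9)*exp(-18*t/5)/16.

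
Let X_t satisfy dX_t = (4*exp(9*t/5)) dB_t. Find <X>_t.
<X>_t = 40*exp(18*t/5)/9 - 40/9

For an Itô process dX_t = a(t) dt + b(t) dB_t, the quadratic variation is <X>_t = int_0^t b(s)^2 ds (the drift term does not contribute). Here b(s) = 4*exp(9*s/5), so
  b(s)^2 = 16*exp(18*s/5).
Integrating from 0 to t:
  <X>_t = int_0^t (16*exp(18*s/5)) ds = 40*exp(18*t/5)/9 - 40/9.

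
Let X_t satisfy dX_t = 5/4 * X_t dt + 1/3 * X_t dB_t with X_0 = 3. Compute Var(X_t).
Var(X_t) = 9*(exp(t/9) - 1)*exp(5*t/2)

For GBM dX = mu X dt + sigma X dB with X_0 = x_0, apply Itô to Y = log X: dY = (mu - sigma^2/2) dt + sigma dB, so Y_t = log(x_0) + (mu - sigma^2/2) t + sigma B_t and hence X_t = x_0 * exp((mu - sigma^2/2) t + sigma B_t).
With mu = 5/4, sigma = 1/3, x_0 = 3, this gives:
  X_t = 3 * exp((43/36) * t + (1/3) * B_t).
Since sigma*B_t ~ Normal(0, sigma^2 t), E[exp(sigma*B_t)] = exp(sigma^2 t / 2); so E[X_t] = x_0 * exp((mu - sigma^2/2) t) * exp(sigma^2 t / 2) = x_0 * exp(mu t) = 3*exp(5*t/4).
Var(X_t) = E[X_t^2] - (E[X_t])^2 = x_0^2 * exp(2 mu t) * (exp(sigma^2 t) - 1) = 9*(exp(t/9) - 1)*exp(5*t/2).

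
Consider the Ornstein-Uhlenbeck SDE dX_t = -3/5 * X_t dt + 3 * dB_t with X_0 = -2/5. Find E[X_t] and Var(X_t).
E[X_t] = -2*exp(-3*t/5)/5; Var(X_t) = 15/2 - 15*exp(-6*t/5)/2

The OU SDE dX = -theta X dt + sigma dB admits the integrating factor exp(theta t): d(exp(theta t) X_t) = sigma exp(theta t) dB_t. Integrating from 0 to t:
  X_t = x_0 * exp(-theta t) + sigma * int_0^t exp(-theta (t-s)) dB_s.
The Itô integral has mean 0 and (by the Itô isometry) variance sigma^2 * int_0^t exp(-2 theta (t - s)) ds = sigma^2 * (1 - exp(-2 theta t)) / (2 theta).
With theta = 3/5, sigma = 3, x_0 = -2/5:
  E[X_t] = -2/5 * exp(-3/5 t) = -2*exp(-3*t/5)/5
  Var(X_t) = (3)^2 * (1 - exp(-2*3/5 t)) / (2 * 3/5) = 15/2 - 15*exp(-6*t/5)/2.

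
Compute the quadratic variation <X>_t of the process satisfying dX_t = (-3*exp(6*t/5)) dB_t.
<X>_t = 15*exp(12*t/5)/4 - 15/4

For an Itô process dX_t = a(t) dt + b(t) dB_t, the quadratic variation is <X>_t = int_0^t b(s)^2 ds (the drift term does not contribute). Here b(s) = -3*exp(6*s/5), so
  b(s)^2 = 9*exp(12*s/5).
Integrating from 0 to t:
  <X>_t = int_0^t (9*exp(12*s/5)) ds = 15*exp(12*t/5)/4 - 15/4.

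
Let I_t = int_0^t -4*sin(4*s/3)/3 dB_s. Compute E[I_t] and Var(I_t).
E[I_t] = 0; Var(I_t) = 8*t/9 - 2*sin(4*t/3)*cos(4*t/3)/3

The Itô integral of a deterministic integrand f(s) has mean 0 because each increment f(s) * (B_{s+ds} - B_s) has mean 0. By the Itô isometry:
  Var( int_0^t f(s) dB_s ) = E[ (int_0^t f(s) dB_s)^2 ] = int_0^t f(s)^2 ds.
Here f(s) = -4*sin(4*s/3)/3, so f(s)^2 = 16*sin(4*s/3)^2/9. Integrate:
  int_0^t (16*sin(4*s/3)^2/9) ds = 8*t/9 - 2*sin(4*t/3)*cos(4*t/3)/3.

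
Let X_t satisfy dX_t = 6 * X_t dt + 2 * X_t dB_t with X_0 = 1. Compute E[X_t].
E[X_t] = exp(6*t)

For GBM dX = mu X dt + sigma X dB with X_0 = x_0, apply Itô to Y = log X: dY = (mu - sigma^2/2) dt + sigma dB, so Y_t = log(x_0) + (mu - sigma^2/2) t + sigma B_t and hence X_t = x_0 * exp((mu - sigma^2/2) t + sigma B_t).
With mu = 6, sigma = 2, x_0 = 1, this gives:
  X_t = 1 * exp((4) * t + (2) * B_t).
Since sigma*B_t ~ Normal(0, sigma^2 t), E[exp(sigma*B_t)] = exp(sigma^2 t / 2); so E[X_t] = x_0 * exp((mu - sigma^2/2) t) * exp(sigma^2 t / 2) = x_0 * exp(mu t) = exp(6*t).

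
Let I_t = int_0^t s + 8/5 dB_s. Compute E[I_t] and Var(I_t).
E[I_t] = 0; Var(I_t) = t*(25*t^2 + 120*t + 192)/75

The Itô integral of a deterministic integrand f(s) has mean 0 because each increment f(s) * (B_{s+ds} - B_s) has mean 0. By the Itô isometry:
  Var( int_0^t f(s) dB_s ) = E[ (int_0^t f(s) dB_s)^2 ] = int_0^t f(s)^2 ds.
Here f(s) = s + 8/5, so f(s)^2 = (5*s + 8)^2/25. Integrate:
  int_0^t ((5*s + 8)^2/25) ds = t*(25*t^2 + 120*t + 192)/75.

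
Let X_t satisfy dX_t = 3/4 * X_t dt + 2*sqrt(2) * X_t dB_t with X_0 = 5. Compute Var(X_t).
Var(X_t) = 25*(exp(8*t) - 1)*exp(3*t/2)

For GBM dX = mu X dt + sigma X dB with X_0 = x_0, apply Itô to Y = log X: dY = (mu - sigma^2/2) dt + sigma dB, so Y_t = log(x_0) + (mu - sigma^2/2) t + sigma B_t and hence X_t = x_0 * exp((mu - sigma^2/2) t + sigma B_t).
With mu = 3/4, sigma = 2*sqrt(2), x_0 = 5, this gives:
  X_t = 5 * exp((-13/4) * t + (2*sqrt(2)) * B_t).
Since sigma*B_t ~ Normal(0, sigma^2 t), E[exp(sigma*B_t)] = exp(sigma^2 t / 2); so E[X_t] = x_0 * exp((mu - sigma^2/2) t) * exp(sigma^2 t / 2) = x_0 * exp(mu t) = 5*exp(3*t/4).
Var(X_t) = E[X_t^2] - (E[X_t])^2 = x_0^2 * exp(2 mu t) * (exp(sigma^2 t) - 1) = 25*(exp(8*t) - 1)*exp(3*t/2).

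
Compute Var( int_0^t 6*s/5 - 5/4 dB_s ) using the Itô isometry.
Var = t*(192*t^2 - 600*t + 625)/400

The Itô integral of a deterministic integrand f(s) has mean 0 because each increment f(s) * (B_{s+ds} - B_s) has mean 0. By the Itô isometry:
  Var( int_0^t f(s) dB_s ) = E[ (int_0^t f(s) dB_s)^2 ] = int_0^t f(s)^2 ds.
Here f(s) = 6*s/5 - 5/4, so f(s)^2 = (24*s - 25)^2/400. Integrate:
  int_0^t ((24*s - 25)^2/400) ds = t*(192*t^2 - 600*t + 625)/400.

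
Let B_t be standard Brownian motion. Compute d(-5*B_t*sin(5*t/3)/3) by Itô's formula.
d(-5*B_t*sin(5*t/3)/3) = (-25*B_t*cos(5*t/3)/9) dt + (-5*sin(5*t/3)/3) dB_t

Itô's formula for f(t, x): d f(t, B_t) = (f_t + (1/2) f_xx) dt + f_x dB_t. Compute partials of f(t, x) = -5*x*sin(5*t/3)/3:
  f_t(t,x)  = -25*x*cos(5*t/3)/9
  f_x(t,x)  = -5*sin(5*t/3)/3
  f_xx(t,x) = 0
Assemble drift = f_t + (1/2) f_xx = -25*x*cos(5*t/3)/9 and diffusion = f_x = -5*sin(5*t/3)/3. Substituting x = B_t:
  d(-5*B_t*sin(5*t/3)/3) = (-25*B_t*cos(5*t/3)/9) dt + (-5*sin(5*t/3)/3) dB_t.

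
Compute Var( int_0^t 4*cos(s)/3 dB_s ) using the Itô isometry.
Var = 8*t/9 + 4*sin(2*t)/9

The Itô integral of a deterministic integrand f(s) has mean 0 because each increment f(s) * (B_{s+ds} - B_s) has mean 0. By the Itô isometry:
  Var( int_0^t f(s) dB_s ) = E[ (int_0^t f(s) dB_s)^2 ] = int_0^t f(s)^2 ds.
Here f(s) = 4*cos(s)/3, so f(s)^2 = 16*cos(s)^2/9. Integrate:
  int_0^t (16*cos(s)^2/9) ds = 8*t/9 + 4*sin(2*t)/9.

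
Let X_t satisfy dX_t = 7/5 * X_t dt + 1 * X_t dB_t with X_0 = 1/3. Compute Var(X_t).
Var(X_t) = (exp(t) - 1)*exp(14*t/5)/9

For GBM dX = mu X dt + sigma X dB with X_0 = x_0, apply Itô to Y = log X: dY = (mu - sigma^2/2) dt + sigma dB, so Y_t = log(x_0) + (mu - sigma^2/2) t + sigma B_t and hence X_t = x_0 * exp((mu - sigma^2/2) t + sigma B_t).
With mu = 7/5, sigma = 1, x_0 = 1/3, this gives:
  X_t = 1/3 * exp((9/10) * t + (1) * B_t).
Since sigma*B_t ~ Normal(0, sigma^2 t), E[exp(sigma*B_t)] = exp(sigma^2 t / 2); so E[X_t] = x_0 * exp((mu - sigma^2/2) t) * exp(sigma^2 t / 2) = x_0 * exp(mu t) = exp(7*t/5)/3.
Var(X_t) = E[X_t^2] - (E[X_t])^2 = x_0^2 * exp(2 mu t) * (exp(sigma^2 t) - 1) = (exp(t) - 1)*exp(14*t/5)/9.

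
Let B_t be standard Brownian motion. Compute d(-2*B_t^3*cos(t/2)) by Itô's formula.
d(-2*B_t^3*cos(t/2)) = (B_t*(B_t^2*sin(t/2) - 6*cos(t/2))) dt + (-6*B_t^2*cos(t/2)) dB_t

Itô's formula for f(t, x): d f(t, B_t) = (f_t + (1/2) f_xx) dt + f_x dB_t. Compute partials of f(t, x) = -2*x^3*cos(t/2):
  f_t(t,x)  = x^3*sin(t/2)
  f_x(t,x)  = -6*x^2*cos(t/2)
  f_xx(t,x) = -12*x*cos(t/2)
Assemble drift = f_t + (1/2) f_xx = x*(x^2*sin(t/2) - 6*cos(t/2)) and diffusion = f_x = -6*x^2*cos(t/2). Substituting x = B_t:
  d(-2*B_t^3*cos(t/2)) = (B_t*(B_t^2*sin(t/2) - 6*cos(t/2))) dt + (-6*B_t^2*cos(t/2)) dB_t.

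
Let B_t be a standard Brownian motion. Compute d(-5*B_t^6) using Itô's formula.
d(-5*B_t^6) = (-75*B_t^4) dt + (-30*B_t^5) dB_t

Itô's formula for f(B_t) gives d f(B_t) = f'(B_t) dB_t + (1/2) f''(B_t) dt. Compute derivatives of f(x) = -5*x^6:
  f'(x)  = -30*x^5
  f''(x) = -150*x^4
Substitute x = B_t and multiply the f'' term by 1/2:
  drift     = (1/2) * (-150*x^4) evaluated at B_t = -75*B_t^4
  diffusion = (-30*x^5) evaluated at B_t = -30*B_t^5
Therefore d(-5*B_t^6) = (-75*B_t^4) dt + (-30*B_t^5) dB_t.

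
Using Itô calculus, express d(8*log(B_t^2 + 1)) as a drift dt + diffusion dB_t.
d(8*log(B_t^2 + 1)) = (8*(1 - B_t^2)/(B_t^2 + 1)^2) dt + (16*B_t/(B_t^2 + 1)) dB_t

Itô's formula for f(B_t) gives d f(B_t) = f'(B_t) dB_t + (1/2) f''(B_t) dt. Compute derivatives of f(x) = 8*log(x^2 + 1):
  f'(x)  = 16*x/(x^2 + 1)
  f''(x) = 16*(1 - x^2)/(x^2 + 1)^2
Substitute x = B_t and multiply the f'' term by 1/2:
  drift     = (1/2) * (16*(1 - x^2)/(x^2 + 1)^2) evaluated at B_t = 8*(1 - B_t^2)/(B_t^2 + 1)^2
  diffusion = (16*x/(x^2 + 1)) evaluated at B_t = 16*B_t/(B_t^2 + 1)
Therefore d(8*log(B_t^2 + 1)) = (8*(1 - B_t^2)/(B_t^2 + 1)^2) dt + (16*B_t/(B_t^2 + 1)) dB_t.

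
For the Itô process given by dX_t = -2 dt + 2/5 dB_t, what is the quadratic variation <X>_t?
<X>_t = 4*t/25

For an Itô process dX_t = a(t) dt + b(t) dB_t, the quadratic variation is <X>_t = int_0^t b(s)^2 ds (the drift term does not contribute). Here b(s) = 2/5, so
  b(s)^2 = 4/25.
Integrating from 0 to t:
  <X>_t = int_0^t (4/25) ds = 4*t/25.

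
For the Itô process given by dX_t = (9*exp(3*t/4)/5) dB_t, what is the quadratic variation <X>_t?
<X>_t = 54*exp(3*t/2)/25 - 54/25

For an Itô process dX_t = a(t) dt + b(t) dB_t, the quadratic variation is <X>_t = int_0^t b(s)^2 ds (the drift term does not contribute). Here b(s) = 9*exp(3*s/4)/5, so
  b(s)^2 = 81*exp(3*s/2)/25.
Integrating from 0 to t:
  <X>_t = int_0^t (81*exp(3*s/2)/25) ds = 54*exp(3*t/2)/25 - 54/25.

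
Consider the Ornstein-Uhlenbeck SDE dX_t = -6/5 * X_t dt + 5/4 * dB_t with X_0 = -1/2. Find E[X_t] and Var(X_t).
E[X_t] = -exp(-6*t/5)/2; Var(X_t) = 125/192 - 125*exp(-12*t/5)/192

The OU SDE dX = -theta X dt + sigma dB admits the integrating factor exp(theta t): d(exp(theta t) X_t) = sigma exp(theta t) dB_t. Integrating from 0 to t:
  X_t = x_0 * exp(-theta t) + sigma * int_0^t exp(-theta (t-s)) dB_s.
The Itô integral has mean 0 and (by the Itô isometry) variance sigma^2 * int_0^t exp(-2 theta (t - s)) ds = sigma^2 * (1 - exp(-2 theta t)) / (2 theta).
With theta = 6/5, sigma = 5/4, x_0 = -1/2:
  E[X_t] = -1/2 * exp(-6/5 t) = -exp(-6*t/5)/2
  Var(X_t) = (5/4)^2 * (1 - exp(-2*6/5 t)) / (2 * 6/5) = 125/192 - 125*exp(-12*t/5)/192.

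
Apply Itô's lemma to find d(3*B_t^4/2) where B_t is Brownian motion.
d(3*B_t^4/2) = (9*B_t^2) dt + (6*B_t^3) dB_t

Itô's formula for f(B_t) gives d f(B_t) = f'(B_t) dB_t + (1/2) f''(B_t) dt. Compute derivatives of f(x) = 3*x^4/2:
  f'(x)  = 6*x^3
  f''(x) = 18*x^2
Substitute x = B_t and multiply the f'' term by 1/2:
  drift     = (1/2) * (18*x^2) evaluated at B_t = 9*B_t^2
  diffusion = (6*x^3) evaluated at B_t = 6*B_t^3
Therefore d(3*B_t^4/2) = (9*B_t^2) dt + (6*B_t^3) dB_t.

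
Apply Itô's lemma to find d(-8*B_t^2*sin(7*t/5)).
d(-8*B_t^2*sin(7*t/5)) = (-56*B_t^2*cos(7*t/5)/5 - 8*sin(7*t/5)) dt + (-16*B_t*sin(7*t/5)) dB_t

Itô's formula for f(t, x): d f(t, B_t) = (f_t + (1/2) f_xx) dt + f_x dB_t. Compute partials of f(t, x) = -8*x^2*sin(7*t/5):
  f_t(t,x)  = -56*x^2*cos(7*t/5)/5
  f_x(t,x)  = -16*x*sin(7*t/5)
  f_xx(t,x) = -16*sin(7*t/5)
Assemble drift = f_t + (1/2) f_xx = -56*x^2*cos(7*t/5)/5 - 8*sin(7*t/5) and diffusion = f_x = -16*x*sin(7*t/5). Substituting x = B_t:
  d(-8*B_t^2*sin(7*t/5)) = (-56*B_t^2*cos(7*t/5)/5 - 8*sin(7*t/5)) dt + (-16*B_t*sin(7*t/5)) dB_t.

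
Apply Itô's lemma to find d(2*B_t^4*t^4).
d(2*B_t^4*t^4) = (B_t^2*t^3*(8*B_t^2 + 12*t)) dt + (8*B_t^3*t^4) dB_t

Itô's formula for f(t, x): d f(t, B_t) = (f_t + (1/2) f_xx) dt + f_x dB_t. Compute partials of f(t, x) = 2*t^4*x^4:
  f_t(t,x)  = 8*t^3*x^4
  f_x(t,x)  = 8*t^4*x^3
  f_xx(t,x) = 24*t^4*x^2
Assemble drift = f_t + (1/2) f_xx = t^3*x^2*(12*t + 8*x^2) and diffusion = f_x = 8*t^4*x^3. Substituting x = B_t:
  d(2*B_t^4*t^4) = (B_t^2*t^3*(8*B_t^2 + 12*t)) dt + (8*B_t^3*t^4) dB_t.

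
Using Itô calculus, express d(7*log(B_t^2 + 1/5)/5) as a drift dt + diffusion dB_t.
d(7*log(B_t^2 + 1/5)/5) = (7*(1 - 5*B_t^2)/(5*B_t^2 + 1)^2) dt + (14*B_t/(5*B_t^2 + 1)) dB_t

Itô's formula for f(B_t) gives d f(B_t) = f'(B_t) dB_t + (1/2) f''(B_t) dt. Compute derivatives of f(x) = 7*log(x^2 + 1/5)/5:
  f'(x)  = 14*x/(5*x^2 + 1)
  f''(x) = 14*(1 - 5*x^2)/(5*x^2 + 1)^2
Substitute x = B_t and multiply the f'' term by 1/2:
  drift     = (1/2) * (14*(1 - 5*x^2)/(5*x^2 + 1)^2) evaluated at B_t = 7*(1 - 5*B_t^2)/(5*B_t^2 + 1)^2
  diffusion = (14*x/(5*x^2 + 1)) evaluated at B_t = 14*B_t/(5*B_t^2 + 1)
Therefore d(7*log(B_t^2 + 1/5)/5) = (7*(1 - 5*B_t^2)/(5*B_t^2 + 1)^2) dt + (14*B_t/(5*B_t^2 + 1)) dB_t.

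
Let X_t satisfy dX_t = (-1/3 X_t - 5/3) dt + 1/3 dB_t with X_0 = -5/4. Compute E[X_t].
E[X_t] = -5 + 15*exp(-t/3)/4

Taking expectations and using E[dB_t] = 0, the mean m(t) = E[X_t] satisfies the ODE m'(t) = a m(t) + b with m(0) = x_0. With a = -1/3, b = -5/3, x_0 = -5/4, the solution is
  m(t) = x_0 * exp(a t) + (b/a) * (exp(a t) - 1)
       = (-5/4) * exp((-1/3) t) + ((-5/3)/(-1/3)) * (exp((-1/3) t) - 1)
       = -5 + 15*exp(-t/3)/4.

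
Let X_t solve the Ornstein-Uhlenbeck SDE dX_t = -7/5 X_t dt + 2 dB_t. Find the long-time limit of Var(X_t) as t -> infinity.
lim Var(X_t) = 10/7

The OU SDE dX = -theta X dt + sigma dB admits the integrating factor exp(theta t): d(exp(theta t) X_t) = sigma exp(theta t) dB_t. Integrating from 0 to t gives X_t = x_0 * exp(-theta t) + sigma * int_0^t exp(-theta (t-s)) dB_s for any initial x_0. The Itô integral has variance (by the Itô isometry) sigma^2 * int_0^t exp(-2 theta (t - s)) ds = sigma^2 * (1 - exp(-2 theta t)) / (2 theta), independent of x_0.
With theta = 7/5, sigma = 2:
  Var(X_t) = (2)^2 * (1 - exp(-2*7/5 t)) / (2 * 7/5) = 10/7 - 10*exp(-14*t/5)/7.
As t -> infinity, exp(-2*7/5 t) -> 0, so the stationary variance is sigma^2 / (2 theta) = 10/7.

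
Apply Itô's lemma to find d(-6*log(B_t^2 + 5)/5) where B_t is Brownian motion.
d(-6*log(B_t^2 + 5)/5) = (6*(B_t^2 - 5)/(5*(B_t^2 + 5)^2)) dt + (-12*B_t/(5*B_t^2 + 25)) dB_t

Itô's formula for f(B_t) gives d f(B_t) = f'(B_t) dB_t + (1/2) f''(B_t) dt. Compute derivatives of f(x) = -6*log(x^2 + 5)/5:
  f'(x)  = -12*x/(5*x^2 + 25)
  f''(x) = 12*(x^2 - 5)/(5*(x^2 + 5)^2)
Substitute x = B_t and multiply the f'' term by 1/2:
  drift     = (1/2) * (12*(x^2 - 5)/(5*(x^2 + 5)^2)) evaluated at B_t = 6*(B_t^2 - 5)/(5*(B_t^2 + 5)^2)
  diffusion = (-12*x/(5*x^2 + 25)) evaluated at B_t = -12*B_t/(5*B_t^2 + 25)
Therefore d(-6*log(B_t^2 + 5)/5) = (6*(B_t^2 - 5)/(5*(B_t^2 + 5)^2)) dt + (-12*B_t/(5*B_t^2 + 25)) dB_t.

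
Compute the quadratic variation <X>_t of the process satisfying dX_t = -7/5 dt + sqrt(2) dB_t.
<X>_t = 2*t

For an Itô process dX_t = a(t) dt + b(t) dB_t, the quadratic variation is <X>_t = int_0^t b(s)^2 ds (the drift term does not contribute). Here b(s) = sqrt(2), so
  b(s)^2 = 2.
Integrating from 0 to t:
  <X>_t = int_0^t (2) ds = 2*t.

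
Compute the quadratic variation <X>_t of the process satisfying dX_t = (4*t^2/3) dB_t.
<X>_t = 16*t^5/45

For an Itô process dX_t = a(t) dt + b(t) dB_t, the quadratic variation is <X>_t = int_0^t b(s)^2 ds (the drift term does not contribute). Here b(s) = 4*s^2/3, so
  b(s)^2 = 16*s^4/9.
Integrating from 0 to t:
  <X>_t = int_0^t (16*s^4/9) ds = 16*t^5/45.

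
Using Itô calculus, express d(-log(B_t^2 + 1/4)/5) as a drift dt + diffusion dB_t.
d(-log(B_t^2 + 1/4)/5) = (4*(4*B_t^2 - 1)/(5*(4*B_t^2 + 1)^2)) dt + (-8*B_t/(20*B_t^2 + 5)) dB_t

Itô's formula for f(B_t) gives d f(B_t) = f'(B_t) dB_t + (1/2) f''(B_t) dt. Compute derivatives of f(x) = -log(x^2 + 1/4)/5:
  f'(x)  = -8*x/(20*x^2 + 5)
  f''(x) = 8*(4*x^2 - 1)/(5*(4*x^2 + 1)^2)
Substitute x = B_t and multiply the f'' term by 1/2:
  drift     = (1/2) * (8*(4*x^2 - 1)/(5*(4*x^2 + 1)^2)) evaluated at B_t = 4*(4*B_t^2 - 1)/(5*(4*B_t^2 + 1)^2)
  diffusion = (-8*x/(20*x^2 + 5)) evaluated at B_t = -8*B_t/(20*B_t^2 + 5)
Therefore d(-log(B_t^2 + 1/4)/5) = (4*(4*B_t^2 - 1)/(5*(4*B_t^2 + 1)^2)) dt + (-8*B_t/(20*B_t^2 + 5)) dB_t.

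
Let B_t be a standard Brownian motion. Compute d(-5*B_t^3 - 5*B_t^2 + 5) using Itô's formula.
d(-5*B_t^3 - 5*B_t^2 + 5) = (-15*B_t - 5) dt + (5*B_t*(-3*B_t - 2)) dB_t

Itô's formula for f(B_t) gives d f(B_t) = f'(B_t) dB_t + (1/2) f''(B_t) dt. Compute derivatives of f(x) = -5*x^3 - 5*x^2 + 5:
  f'(x)  = 5*x*(-3*x - 2)
  f''(x) = -30*x - 10
Substitute x = B_t and multiply the f'' term by 1/2:
  drift     = (1/2) * (-30*x - 10) evaluated at B_t = -15*B_t - 5
  diffusion = (5*x*(-3*x - 2)) evaluated at B_t = 5*B_t*(-3*B_t - 2)
Therefore d(-5*B_t^3 - 5*B_t^2 + 5) = (-15*B_t - 5) dt + (5*B_t*(-3*B_t - 2)) dB_t.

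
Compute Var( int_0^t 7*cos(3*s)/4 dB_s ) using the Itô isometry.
Var = 49*t/32 + 49*sin(6*t)/192

The Itô integral of a deterministic integrand f(s) has mean 0 because each increment f(s) * (B_{s+ds} - B_s) has mean 0. By the Itô isometry:
  Var( int_0^t f(s) dB_s ) = E[ (int_0^t f(s) dB_s)^2 ] = int_0^t f(s)^2 ds.
Here f(s) = 7*cos(3*s)/4, so f(s)^2 = 49*cos(3*s)^2/16. Integrate:
  int_0^t (49*cos(3*s)^2/16) ds = 49*t/32 + 49*sin(6*t)/192.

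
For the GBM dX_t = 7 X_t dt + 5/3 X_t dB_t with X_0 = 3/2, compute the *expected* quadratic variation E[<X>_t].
E[<X>_t] = 225*exp(151*t/9)/604 - 225/604

<X>_t = int_0^t ((5/3) * X_s)^2 ds. Taking expectation inside the integral: E[<X>_t] = (5/3)^2 * int_0^t E[X_s^2] ds. For GBM, E[X_s^2] = x_0^2 * exp((2 mu + sigma^2) s). Integrating:
  E[<X>_t] = (5/3)^2 * (3/2)^2 * (exp((2*7 + (5/3)^2) t) - 1) / (2*7 + (5/3)^2)
           = (5/3)^2 * (3/2)^2 * (exp((151/9) t) - 1) / (151/9) = 225*exp(151*t/9)/604 - 225/604.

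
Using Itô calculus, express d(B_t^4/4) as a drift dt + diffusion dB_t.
d(B_t^4/4) = (3*B_t^2/2) dt + (B_t^3) dB_t

Itô's formula for f(B_t) gives d f(B_t) = f'(B_t) dB_t + (1/2) f''(B_t) dt. Compute derivatives of f(x) = x^4/4:
  f'(x)  = x^3
  f''(x) = 3*x^2
Substitute x = B_t and multiply the f'' term by 1/2:
  drift     = (1/2) * (3*x^2) evaluated at B_t = 3*B_t^2/2
  diffusion = (x^3) evaluated at B_t = B_t^3
Therefore d(B_t^4/4) = (3*B_t^2/2) dt + (B_t^3) dB_t.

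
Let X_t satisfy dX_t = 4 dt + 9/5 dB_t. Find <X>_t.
<X>_t = 81*t/25

For an Itô process dX_t = a(t) dt + b(t) dB_t, the quadratic variation is <X>_t = int_0^t b(s)^2 ds (the drift term does not contribute). Here b(s) = 9/5, so
  b(s)^2 = 81/25.
Integrating from 0 to t:
  <X>_t = int_0^t (81/25) ds = 81*t/25.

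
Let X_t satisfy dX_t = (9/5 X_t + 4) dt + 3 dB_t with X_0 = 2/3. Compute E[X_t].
E[X_t] = 26*exp(9*t/5)/9 - 20/9

Taking expectations and using E[dB_t] = 0, the mean m(t) = E[X_t] satisfies the ODE m'(t) = a m(t) + b with m(0) = x_0. With a = 9/5, b = 4, x_0 = 2/3, the solution is
  m(t) = x_0 * exp(a t) + (b/a) * (exp(a t) - 1)
       = (2/3) * exp((9/5) t) + (4/(9/5)) * (exp((9/5) t) - 1)
       = 26*exp(9*t/5)/9 - 20/9.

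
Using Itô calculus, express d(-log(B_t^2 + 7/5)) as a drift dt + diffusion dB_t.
d(-log(B_t^2 + 7/5)) = (5*(5*B_t^2 - 7)/(5*B_t^2 + 7)^2) dt + (-10*B_t/(5*B_t^2 + 7)) dB_t

Itô's formula for f(B_t) gives d f(B_t) = f'(B_t) dB_t + (1/2) f''(B_t) dt. Compute derivatives of f(x) = -log(x^2 + 7/5):
  f'(x)  = -10*x/(5*x^2 + 7)
  f''(x) = 10*(5*x^2 - 7)/(5*x^2 + 7)^2
Substitute x = B_t and multiply the f'' term by 1/2:
  drift     = (1/2) * (10*(5*x^2 - 7)/(5*x^2 + 7)^2) evaluated at B_t = 5*(5*B_t^2 - 7)/(5*B_t^2 + 7)^2
  diffusion = (-10*x/(5*x^2 + 7)) evaluated at B_t = -10*B_t/(5*B_t^2 + 7)
Therefore d(-log(B_t^2 + 7/5)) = (5*(5*B_t^2 - 7)/(5*B_t^2 + 7)^2) dt + (-10*B_t/(5*B_t^2 + 7)) dB_t.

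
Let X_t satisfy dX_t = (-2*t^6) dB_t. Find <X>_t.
<X>_t = 4*t^13/13

For an Itô process dX_t = a(t) dt + b(t) dB_t, the quadratic variation is <X>_t = int_0^t b(s)^2 ds (the drift term does not contribute). Here b(s) = -2*s^6, so
  b(s)^2 = 4*s^12.
Integrating from 0 to t:
  <X>_t = int_0^t (4*s^12) ds = 4*t^13/13.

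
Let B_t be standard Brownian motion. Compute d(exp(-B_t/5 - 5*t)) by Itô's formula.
d(exp(-B_t/5 - 5*t)) = (-249*exp(-B_t/5 - 5*t)/50) dt + (-exp(-B_t/5 - 5*t)/5) dB_t

Itô's formula for f(t, x): d f(t, B_t) = (f_t + (1/2) f_xx) dt + f_x dB_t. Compute partials of f(t, x) = exp(-5*t - x/5):
  f_t(t,x)  = -5*exp(-5*t - x/5)
  f_x(t,x)  = -exp(-5*t - x/5)/5
  f_xx(t,x) = exp(-5*t - x/5)/25
Assemble drift = f_t + (1/2) f_xx = -249*exp(-5*t - x/5)/50 and diffusion = f_x = -exp(-5*t - x/5)/5. Substituting x = B_t:
  d(exp(-B_t/5 - 5*t)) = (-249*exp(-B_t/5 - 5*t)/50) dt + (-exp(-B_t/5 - 5*t)/5) dB_t.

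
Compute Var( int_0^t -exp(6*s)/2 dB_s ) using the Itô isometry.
Var = exp(12*t)/48 - 1/48

The Itô integral of a deterministic integrand f(s) has mean 0 because each increment f(s) * (B_{s+ds} - B_s) has mean 0. By the Itô isometry:
  Var( int_0^t f(s) dB_s ) = E[ (int_0^t f(s) dB_s)^2 ] = int_0^t f(s)^2 ds.
Here f(s) = -exp(6*s)/2, so f(s)^2 = exp(12*s)/4. Integrate:
  int_0^t (exp(12*s)/4) ds = exp(12*t)/48 - 1/48.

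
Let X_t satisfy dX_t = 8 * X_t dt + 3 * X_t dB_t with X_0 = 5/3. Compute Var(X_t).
Var(X_t) = 25*(exp(9*t) - 1)*exp(16*t)/9

For GBM dX = mu X dt + sigma X dB with X_0 = x_0, apply Itô to Y = log X: dY = (mu - sigma^2/2) dt + sigma dB, so Y_t = log(x_0) + (mu - sigma^2/2) t + sigma B_t and hence X_t = x_0 * exp((mu - sigma^2/2) t + sigma B_t).
With mu = 8, sigma = 3, x_0 = 5/3, this gives:
  X_t = 5/3 * exp((7/2) * t + (3) * B_t).
Since sigma*B_t ~ Normal(0, sigma^2 t), E[exp(sigma*B_t)] = exp(sigma^2 t / 2); so E[X_t] = x_0 * exp((mu - sigma^2/2) t) * exp(sigma^2 t / 2) = x_0 * exp(mu t) = 5*exp(8*t)/3.
Var(X_t) = E[X_t^2] - (E[X_t])^2 = x_0^2 * exp(2 mu t) * (exp(sigma^2 t) - 1) = 25*(exp(9*t) - 1)*exp(16*t)/9.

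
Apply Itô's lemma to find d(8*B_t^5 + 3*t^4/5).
d(8*B_t^5 + 3*t^4/5) = (80*B_t^3 + 12*t^3/5) dt + (40*B_t^4) dB_t

Itô's formula for f(t, x): d f(t, B_t) = (f_t + (1/2) f_xx) dt + f_x dB_t. Compute partials of f(t, x) = 3*t^4/5 + 8*x^5:
  f_t(t,x)  = 12*t^3/5
  f_x(t,x)  = 40*x^4
  f_xx(t,x) = 160*x^3
Assemble drift = f_t + (1/2) f_xx = 12*t^3/5 + 80*x^3 and diffusion = f_x = 40*x^4. Substituting x = B_t:
  d(8*B_t^5 + 3*t^4/5) = (80*B_t^3 + 12*t^3/5) dt + (40*B_t^4) dB_t.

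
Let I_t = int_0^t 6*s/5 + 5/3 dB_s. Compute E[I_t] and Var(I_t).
E[I_t] = 0; Var(I_t) = t*(108*t^2 + 450*t + 625)/225

The Itô integral of a deterministic integrand f(s) has mean 0 because each increment f(s) * (B_{s+ds} - B_s) has mean 0. By the Itô isometry:
  Var( int_0^t f(s) dB_s ) = E[ (int_0^t f(s) dB_s)^2 ] = int_0^t f(s)^2 ds.
Here f(s) = 6*s/5 + 5/3, so f(s)^2 = (18*s + 25)^2/225. Integrate:
  int_0^t ((18*s + 25)^2/225) ds = t*(108*t^2 + 450*t + 625)/225.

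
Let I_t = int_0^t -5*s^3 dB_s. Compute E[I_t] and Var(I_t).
E[I_t] = 0; Var(I_t) = 25*t^7/7

The Itô integral of a deterministic integrand f(s) has mean 0 because each increment f(s) * (B_{s+ds} - B_s) has mean 0. By the Itô isometry:
  Var( int_0^t f(s) dB_s ) = E[ (int_0^t f(s) dB_s)^2 ] = int_0^t f(s)^2 ds.
Here f(s) = -5*s^3, so f(s)^2 = 25*s^6. Integrate:
  int_0^t (25*s^6) ds = 25*t^7/7.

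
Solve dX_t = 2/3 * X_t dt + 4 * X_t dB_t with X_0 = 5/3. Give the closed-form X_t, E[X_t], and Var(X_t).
X_t = 5/3 * exp((-22/3) t + (4) B_t); E[X_t] = 5*exp(2*t/3)/3; Var(X_t) = 25*(exp(16*t) - 1)*exp(4*t/3)/9

For GBM dX = mu X dt + sigma X dB with X_0 = x_0, apply Itô to Y = log X: dY = (mu - sigma^2/2) dt + sigma dB, so Y_t = log(x_0) + (mu - sigma^2/2) t + sigma B_t and hence X_t = x_0 * exp((mu - sigma^2/2) t + sigma B_t).
With mu = 2/3, sigma = 4, x_0 = 5/3, this gives:
  X_t = 5/3 * exp((-22/3) * t + (4) * B_t).
Since sigma*B_t ~ Normal(0, sigma^2 t), E[exp(sigma*B_t)] = exp(sigma^2 t / 2); so E[X_t] = x_0 * exp((mu - sigma^2/2) t) * exp(sigma^2 t / 2) = x_0 * exp(mu t) = 5*exp(2*t/3)/3.
Var(X_t) = E[X_t^2] - (E[X_t])^2 = x_0^2 * exp(2 mu t) * (exp(sigma^2 t) - 1) = 25*(exp(16*t) - 1)*exp(4*t/3)/9.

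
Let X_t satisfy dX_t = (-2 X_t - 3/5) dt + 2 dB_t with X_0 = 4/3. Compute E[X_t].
E[X_t] = -3/10 + 49*exp(-2*t)/30

Taking expectations and using E[dB_t] = 0, the mean m(t) = E[X_t] satisfies the ODE m'(t) = a m(t) + b with m(0) = x_0. With a = -2, b = -3/5, x_0 = 4/3, the solution is
  m(t) = x_0 * exp(a t) + (b/a) * (exp(a t) - 1)
       = (4/3) * exp((-2) t) + ((-3/5)/(-2)) * (exp((-2) t) - 1)
       = -3/10 + 49*exp(-2*t)/30.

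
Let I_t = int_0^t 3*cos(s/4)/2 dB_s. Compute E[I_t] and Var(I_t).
E[I_t] = 0; Var(I_t) = 9*t/8 + 9*sin(t/2)/4

The Itô integral of a deterministic integrand f(s) has mean 0 because each increment f(s) * (B_{s+ds} - B_s) has mean 0. By the Itô isometry:
  Var( int_0^t f(s) dB_s ) = E[ (int_0^t f(s) dB_s)^2 ] = int_0^t f(s)^2 ds.
Here f(s) = 3*cos(s/4)/2, so f(s)^2 = 9*cos(s/4)^2/4. Integrate:
  int_0^t (9*cos(s/4)^2/4) ds = 9*t/8 + 9*sin(t/2)/4.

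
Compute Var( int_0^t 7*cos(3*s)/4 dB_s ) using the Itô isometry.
Var = 49*t/32 + 49*sin(6*t)/192

The Itô integral of a deterministic integrand f(s) has mean 0 because each increment f(s) * (B_{s+ds} - B_s) has mean 0. By the Itô isometry:
  Var( int_0^t f(s) dB_s ) = E[ (int_0^t f(s) dB_s)^2 ] = int_0^t f(s)^2 ds.
Here f(s) = 7*cos(3*s)/4, so f(s)^2 = 49*cos(3*s)^2/16. Integrate:
  int_0^t (49*cos(3*s)^2/16) ds = 49*t/32 + 49*sin(6*t)/192.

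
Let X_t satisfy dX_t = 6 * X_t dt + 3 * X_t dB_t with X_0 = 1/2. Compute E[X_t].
E[X_t] = exp(6*t)/2

For GBM dX = mu X dt + sigma X dB with X_0 = x_0, apply Itô to Y = log X: dY = (mu - sigma^2/2) dt + sigma dB, so Y_t = log(x_0) + (mu - sigma^2/2) t + sigma B_t and hence X_t = x_0 * exp((mu - sigma^2/2) t + sigma B_t).
With mu = 6, sigma = 3, x_0 = 1/2, this gives:
  X_t = 1/2 * exp((3/2) * t + (3) * B_t).
Since sigma*B_t ~ Normal(0, sigma^2 t), E[exp(sigma*B_t)] = exp(sigma^2 t / 2); so E[X_t] = x_0 * exp((mu - sigma^2/2) t) * exp(sigma^2 t / 2) = x_0 * exp(mu t) = exp(6*t)/2.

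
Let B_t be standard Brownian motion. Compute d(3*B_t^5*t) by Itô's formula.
d(3*B_t^5*t) = (3*B_t^3*(B_t^2 + 10*t)) dt + (15*B_t^4*t) dB_t

Itô's formula for f(t, x): d f(t, B_t) = (f_t + (1/2) f_xx) dt + f_x dB_t. Compute partials of f(t, x) = 3*t*x^5:
  f_t(t,x)  = 3*x^5
  f_x(t,x)  = 15*t*x^4
  f_xx(t,x) = 60*t*x^3
Assemble drift = f_t + (1/2) f_xx = 3*x^3*(10*t + x^2) and diffusion = f_x = 15*t*x^4. Substituting x = B_t:
  d(3*B_t^5*t) = (3*B_t^3*(B_t^2 + 10*t)) dt + (15*B_t^4*t) dB_t.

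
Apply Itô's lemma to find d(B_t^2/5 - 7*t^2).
d(B_t^2/5 - 7*t^2) = (1/5 - 14*t) dt + (2*B_t/5) dB_t

Itô's formula for f(t, x): d f(t, B_t) = (f_t + (1/2) f_xx) dt + f_x dB_t. Compute partials of f(t, x) = -7*t^2 + x^2/5:
  f_t(t,x)  = -14*t
  f_x(t,x)  = 2*x/5
  f_xx(t,x) = 2/5
Assemble drift = f_t + (1/2) f_xx = 1/5 - 14*t and diffusion = f_x = 2*x/5. Substituting x = B_t:
  d(B_t^2/5 - 7*t^2) = (1/5 - 14*t) dt + (2*B_t/5) dB_t.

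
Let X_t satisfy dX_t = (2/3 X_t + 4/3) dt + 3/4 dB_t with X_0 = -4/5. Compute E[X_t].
E[X_t] = 6*exp(2*t/3)/5 - 2

Taking expectations and using E[dB_t] = 0, the mean m(t) = E[X_t] satisfies the ODE m'(t) = a m(t) + b with m(0) = x_0. With a = 2/3, b = 4/3, x_0 = -4/5, the solution is
  m(t) = x_0 * exp(a t) + (b/a) * (exp(a t) - 1)
       = (-4/5) * exp((2/3) t) + ((4/3)/(2/3)) * (exp((2/3) t) - 1)
       = 6*exp(2*t/3)/5 - 2.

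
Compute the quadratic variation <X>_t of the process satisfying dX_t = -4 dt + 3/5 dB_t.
<X>_t = 9*t/25

For an Itô process dX_t = a(t) dt + b(t) dB_t, the quadratic variation is <X>_t = int_0^t b(s)^2 ds (the drift term does not contribute). Here b(s) = 3/5, so
  b(s)^2 = 9/25.
Integrating from 0 to t:
  <X>_t = int_0^t (9/25) ds = 9*t/25.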